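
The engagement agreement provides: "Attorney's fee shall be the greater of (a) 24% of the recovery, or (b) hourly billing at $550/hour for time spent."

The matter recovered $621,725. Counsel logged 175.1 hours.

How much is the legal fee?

$149,214.00

(a) 24% of $621,725 = $149,214.00
(b) 175.1 × $550 = $96,305.00
The greater is (a): $149,214.00.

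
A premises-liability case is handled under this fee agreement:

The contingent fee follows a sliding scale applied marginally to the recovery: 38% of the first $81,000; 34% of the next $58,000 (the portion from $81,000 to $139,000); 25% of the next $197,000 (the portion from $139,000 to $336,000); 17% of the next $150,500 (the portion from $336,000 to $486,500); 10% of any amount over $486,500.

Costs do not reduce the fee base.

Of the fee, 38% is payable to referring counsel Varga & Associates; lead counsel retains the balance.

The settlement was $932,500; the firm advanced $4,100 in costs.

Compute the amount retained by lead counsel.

$105,359.70

Fee base is the gross recovery, $932,500; costs are reimbursed separately.
First $81,000 at 38% = $30,780.00
Next $58,000 at 34% = $19,720.00
Next $197,000 at 25% = $49,250.00
Next $150,500 at 17% = $25,585.00
Remaining $446,000 at 10% = $44,600.00
Fee: $30,780.00 + $19,720.00 + $49,250.00 + $25,585.00 + $44,600.00 = $169,935.00
Referral share: 38% of $169,935.00 = $64,575.30; lead counsel retains $169,935.00 − $64,575.30 = $105,359.70.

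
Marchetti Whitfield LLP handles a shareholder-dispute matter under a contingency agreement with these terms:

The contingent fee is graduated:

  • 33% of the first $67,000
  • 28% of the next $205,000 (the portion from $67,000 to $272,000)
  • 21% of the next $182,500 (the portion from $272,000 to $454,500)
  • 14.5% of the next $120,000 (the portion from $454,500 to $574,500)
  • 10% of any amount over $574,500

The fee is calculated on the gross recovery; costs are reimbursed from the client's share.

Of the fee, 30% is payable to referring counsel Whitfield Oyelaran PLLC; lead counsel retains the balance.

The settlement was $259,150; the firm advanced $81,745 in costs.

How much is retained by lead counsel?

Fee base is the gross recovery, $259,150; costs are reimbursed separately.
First $67,000 at 33% = $22,110.00
Remaining $192,150 at 28% = $53,802.00
Fee: $22,110.00 + $53,802.00 = $75,912.00
Referral share: 30% of $75,912.00 = $22,773.60; lead counsel retains $75,912.00 − $22,773.60 = $53,138.40.

$53,138.40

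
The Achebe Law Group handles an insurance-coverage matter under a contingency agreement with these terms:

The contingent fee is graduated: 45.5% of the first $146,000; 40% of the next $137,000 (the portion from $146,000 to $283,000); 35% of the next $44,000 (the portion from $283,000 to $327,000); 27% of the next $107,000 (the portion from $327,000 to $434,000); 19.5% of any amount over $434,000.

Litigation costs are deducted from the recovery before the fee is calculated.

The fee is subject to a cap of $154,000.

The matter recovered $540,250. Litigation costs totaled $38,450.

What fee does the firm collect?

Fee base (net of costs): $540,250 − $38,450 = $501,800
First $146,000 at 45.5% = $66,430.00
Next $137,000 at 40% = $54,800.00
Next $44,000 at 35% = $15,400.00
Next $107,000 at 27% = $28,890.00
Remaining $67,800 at 19.5% = $13,221.00
Fee: $66,430.00 + $54,800.00 + $15,400.00 + $28,890.00 + $13,221.00 = $178,741.00
$178,741.00 exceeds the $154,000 cap, so the fee is capped at $154,000.00.

$154,000.00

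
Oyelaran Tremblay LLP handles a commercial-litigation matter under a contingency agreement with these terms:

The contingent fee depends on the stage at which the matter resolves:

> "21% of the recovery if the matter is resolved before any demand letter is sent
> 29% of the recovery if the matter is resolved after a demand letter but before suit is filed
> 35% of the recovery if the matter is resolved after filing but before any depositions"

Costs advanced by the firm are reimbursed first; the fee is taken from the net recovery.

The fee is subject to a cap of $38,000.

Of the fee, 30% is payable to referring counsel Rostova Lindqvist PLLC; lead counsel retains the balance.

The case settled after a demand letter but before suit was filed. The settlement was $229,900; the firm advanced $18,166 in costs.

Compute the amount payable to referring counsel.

$11,400.00

Fee base (net of costs): $229,900 − $18,166 = $211,734
The matter settled after a demand letter but before suit was filed, so the 29% rate applies.
$211,734 × 29% = $61,402.86
$61,402.86 exceeds the $38,000 cap, so the fee is capped at $38,000.00.
Referral share: 30% of $38,000.00 = $11,400.00; lead counsel retains $38,000.00 − $11,400.00 = $26,600.00.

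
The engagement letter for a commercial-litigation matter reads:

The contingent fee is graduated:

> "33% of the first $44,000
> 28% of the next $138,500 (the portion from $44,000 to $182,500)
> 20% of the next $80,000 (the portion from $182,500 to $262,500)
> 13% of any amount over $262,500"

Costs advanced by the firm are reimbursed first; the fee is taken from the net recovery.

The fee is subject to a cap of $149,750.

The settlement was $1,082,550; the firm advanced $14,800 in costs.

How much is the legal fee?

$149,750.00

Fee base (net of costs): $1,082,550 − $14,800 = $1,067,750
First $44,000 at 33% = $14,520.00
Next $138,500 at 28% = $38,780.00
Next $80,000 at 20% = $16,000.00
Remaining $805,250 at 13% = $104,682.50
Fee: $14,520.00 + $38,780.00 + $16,000.00 + $104,682.50 = $173,982.50
$173,982.50 exceeds the $149,750 cap, so the fee is capped at $149,750.00.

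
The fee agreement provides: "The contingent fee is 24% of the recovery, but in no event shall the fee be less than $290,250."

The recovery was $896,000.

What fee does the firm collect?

24% of $896,000 = $215,040.00
That is below the $290,250 minimum, so the minimum applies.

$290,250.00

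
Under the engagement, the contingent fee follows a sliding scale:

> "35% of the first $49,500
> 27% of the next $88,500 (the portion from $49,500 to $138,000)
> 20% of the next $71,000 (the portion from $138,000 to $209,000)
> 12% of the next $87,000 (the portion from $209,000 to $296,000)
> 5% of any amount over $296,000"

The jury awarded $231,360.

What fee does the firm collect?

$58,103.20

First $49,500 at 35% = $17,325.00
Next $88,500 at 27% = $23,895.00
Next $71,000 at 20% = $14,200.00
Remaining $22,360 at 12% = $2,683.20
Fee: $17,325.00 + $23,895.00 + $14,200.00 + $2,683.20 = $58,103.20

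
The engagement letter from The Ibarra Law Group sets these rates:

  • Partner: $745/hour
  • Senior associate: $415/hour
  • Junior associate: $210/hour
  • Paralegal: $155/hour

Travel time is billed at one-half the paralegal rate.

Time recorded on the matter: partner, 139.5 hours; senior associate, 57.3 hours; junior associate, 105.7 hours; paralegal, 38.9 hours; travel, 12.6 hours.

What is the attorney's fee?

Partner: 139.5 × $745 = $103,927.50
Senior associate: 57.3 × $415 = $23,779.50
Junior associate: 105.7 × $210 = $22,197.00
Paralegal: 38.9 × $155 = $6,029.50
Subtotal: $103,927.50 + $23,779.50 + $22,197.00 + $6,029.50 = $155,933.50
Travel: 12.6 × ($155 ÷ 2) = 12.6 × $77.50 = $976.50
Total: $155,933.50 + $976.50 = $156,910.00

$156,910.00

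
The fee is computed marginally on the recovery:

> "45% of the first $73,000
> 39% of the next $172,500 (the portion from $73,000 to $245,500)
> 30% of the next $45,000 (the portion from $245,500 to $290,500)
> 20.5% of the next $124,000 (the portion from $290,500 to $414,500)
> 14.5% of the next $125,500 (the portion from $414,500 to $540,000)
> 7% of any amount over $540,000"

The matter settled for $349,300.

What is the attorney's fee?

First $73,000 at 45% = $32,850.00
Next $172,500 at 39% = $67,275.00
Next $45,000 at 30% = $13,500.00
Remaining $58,800 at 20.5% = $12,054.00
Fee: $32,850.00 + $67,275.00 + $13,500.00 + $12,054.00 = $125,679.00

$125,679.00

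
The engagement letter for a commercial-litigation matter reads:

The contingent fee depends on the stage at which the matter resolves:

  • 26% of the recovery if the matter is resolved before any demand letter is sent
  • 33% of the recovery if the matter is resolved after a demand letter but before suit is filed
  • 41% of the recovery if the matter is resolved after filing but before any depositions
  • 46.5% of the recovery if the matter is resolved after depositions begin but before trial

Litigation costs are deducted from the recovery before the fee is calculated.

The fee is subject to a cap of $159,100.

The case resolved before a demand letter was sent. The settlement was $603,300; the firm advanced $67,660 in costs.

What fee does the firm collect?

$139,266.40

Fee base (net of costs): $603,300 − $67,660 = $535,640
The matter resolved before a demand letter was sent, so the 26% rate applies.
$535,640 × 26% = $139,266.40
$139,266.40 is under the $159,100 cap.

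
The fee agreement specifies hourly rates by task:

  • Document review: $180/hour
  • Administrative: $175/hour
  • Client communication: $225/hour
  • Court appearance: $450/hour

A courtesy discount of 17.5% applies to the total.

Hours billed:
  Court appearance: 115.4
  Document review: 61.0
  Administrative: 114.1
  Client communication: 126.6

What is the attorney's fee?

Document review: 61.0 × $180 = $10,980.00
Administrative: 114.1 × $175 = $19,967.50
Client communication: 126.6 × $225 = $28,485.00
Court appearance: 115.4 × $450 = $51,930.00
Subtotal: $111,362.50
Less 17.5% discount: −$19,488.44
Total: $111,362.50 − $19,488.44 = $91,874.06

$91,874.06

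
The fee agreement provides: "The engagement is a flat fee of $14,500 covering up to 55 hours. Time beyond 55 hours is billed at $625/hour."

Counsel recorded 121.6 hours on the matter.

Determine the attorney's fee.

Flat fee: $14,500.00
Excess hours: 121.6 − 55 = 66.6
Overrun: 66.6 × $625 = $41,625.00
Total: $14,500.00 + $41,625.00 = $56,125.00

$56,125.00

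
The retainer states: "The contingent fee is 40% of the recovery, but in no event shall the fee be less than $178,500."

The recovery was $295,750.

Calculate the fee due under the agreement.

$178,500.00

40% of $295,750 = $118,300.00
That is below the $178,500 minimum, so the minimum applies.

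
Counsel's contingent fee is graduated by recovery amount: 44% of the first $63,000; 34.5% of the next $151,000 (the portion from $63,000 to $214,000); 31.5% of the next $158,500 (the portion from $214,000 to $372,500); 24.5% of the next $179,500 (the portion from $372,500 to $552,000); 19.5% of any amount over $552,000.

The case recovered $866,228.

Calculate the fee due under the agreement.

First $63,000 at 44% = $27,720.00
Next $151,000 at 34.5% = $52,095.00
Next $158,500 at 31.5% = $49,927.50
Next $179,500 at 24.5% = $43,977.50
Remaining $314,228 at 19.5% = $61,274.46
Fee: $27,720.00 + $52,095.00 + $49,927.50 + $43,977.50 + $61,274.46 = $234,994.46

$234,994.46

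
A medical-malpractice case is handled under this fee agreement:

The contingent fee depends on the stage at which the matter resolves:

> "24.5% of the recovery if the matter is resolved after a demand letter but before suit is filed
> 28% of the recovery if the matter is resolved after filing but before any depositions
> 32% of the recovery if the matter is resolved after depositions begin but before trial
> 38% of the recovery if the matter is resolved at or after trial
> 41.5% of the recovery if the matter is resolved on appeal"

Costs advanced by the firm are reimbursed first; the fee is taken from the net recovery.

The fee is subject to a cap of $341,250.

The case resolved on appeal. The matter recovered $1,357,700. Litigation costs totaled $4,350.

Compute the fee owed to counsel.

Fee base (net of costs): $1,357,700 − $4,350 = $1,353,350
The matter resolved on appeal, so the 41.5% rate applies.
$1,353,350 × 41.5% = $561,640.25
$561,640.25 exceeds the $341,250 cap, so the fee is capped at $341,250.00.

$341,250.00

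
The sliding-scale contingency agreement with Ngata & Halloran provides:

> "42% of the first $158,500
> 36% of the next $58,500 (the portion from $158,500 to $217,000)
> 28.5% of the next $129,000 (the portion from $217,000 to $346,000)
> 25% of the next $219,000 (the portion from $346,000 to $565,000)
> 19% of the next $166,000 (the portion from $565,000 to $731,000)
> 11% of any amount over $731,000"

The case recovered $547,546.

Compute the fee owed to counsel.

First $158,500 at 42% = $66,570.00
Next $58,500 at 36% = $21,060.00
Next $129,000 at 28.5% = $36,765.00
Remaining $201,546 at 25% = $50,386.50
Fee: $66,570.00 + $21,060.00 + $36,765.00 + $50,386.50 = $174,781.50

$174,781.50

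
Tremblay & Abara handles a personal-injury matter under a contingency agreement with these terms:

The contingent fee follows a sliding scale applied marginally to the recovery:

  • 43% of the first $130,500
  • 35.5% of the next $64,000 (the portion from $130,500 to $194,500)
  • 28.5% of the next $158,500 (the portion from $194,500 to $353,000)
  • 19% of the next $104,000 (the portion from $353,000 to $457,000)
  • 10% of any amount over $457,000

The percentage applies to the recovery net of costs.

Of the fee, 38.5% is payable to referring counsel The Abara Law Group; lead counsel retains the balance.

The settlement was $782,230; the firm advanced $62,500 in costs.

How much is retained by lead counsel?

Fee base (net of costs): $782,230 − $62,500 = $719,730
First $130,500 at 43% = $56,115.00
Next $64,000 at 35.5% = $22,720.00
Next $158,500 at 28.5% = $45,172.50
Next $104,000 at 19% = $19,760.00
Remaining $262,730 at 10% = $26,273.00
Fee: $56,115.00 + $22,720.00 + $45,172.50 + $19,760.00 + $26,273.00 = $170,040.50
Referral share: 38.5% of $170,040.50 = $65,465.59; lead counsel retains $170,040.50 − $65,465.59 = $104,574.91.

$104,574.91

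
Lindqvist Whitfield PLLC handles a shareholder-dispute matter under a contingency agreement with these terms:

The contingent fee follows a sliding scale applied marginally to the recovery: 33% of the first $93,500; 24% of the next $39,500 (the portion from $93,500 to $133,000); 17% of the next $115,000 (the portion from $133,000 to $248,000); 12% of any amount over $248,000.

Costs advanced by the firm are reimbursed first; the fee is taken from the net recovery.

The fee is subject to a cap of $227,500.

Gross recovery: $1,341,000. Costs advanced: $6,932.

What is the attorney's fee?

Fee base (net of costs): $1,341,000 − $6,932 = $1,334,068
First $93,500 at 33% = $30,855.00
Next $39,500 at 24% = $9,480.00
Next $115,000 at 17% = $19,550.00
Remaining $1,086,068 at 12% = $130,328.16
Fee: $30,855.00 + $9,480.00 + $19,550.00 + $130,328.16 = $190,213.16
$190,213.16 is under the $227,500 cap.

$190,213.16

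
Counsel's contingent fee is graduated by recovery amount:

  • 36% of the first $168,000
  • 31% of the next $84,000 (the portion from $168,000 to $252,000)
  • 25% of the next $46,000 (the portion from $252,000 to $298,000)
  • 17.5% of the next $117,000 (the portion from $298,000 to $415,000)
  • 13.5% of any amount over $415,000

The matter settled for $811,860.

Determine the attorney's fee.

First $168,000 at 36% = $60,480.00
Next $84,000 at 31% = $26,040.00
Next $46,000 at 25% = $11,500.00
Next $117,000 at 17.5% = $20,475.00
Remaining $396,860 at 13.5% = $53,576.10
Fee: $60,480.00 + $26,040.00 + $11,500.00 + $20,475.00 + $53,576.10 = $172,071.10

$172,071.10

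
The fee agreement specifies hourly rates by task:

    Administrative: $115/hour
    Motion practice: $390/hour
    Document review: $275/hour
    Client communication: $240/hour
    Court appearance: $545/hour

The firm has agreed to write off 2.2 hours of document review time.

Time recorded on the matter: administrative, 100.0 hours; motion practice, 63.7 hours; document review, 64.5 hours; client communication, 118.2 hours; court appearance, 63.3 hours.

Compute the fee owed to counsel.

Administrative: 100.0 × $115 = $11,500.00
Motion practice: 63.7 × $390 = $24,843.00
Document review: 64.5 × $275 = $17,737.50
Client communication: 118.2 × $240 = $28,368.00
Court appearance: 63.3 × $545 = $34,498.50
Subtotal: $116,947.00
Write-off: 2.2 × $275 = $605.00
Total: $116,947.00 − $605.00 = $116,342.00

$116,342.00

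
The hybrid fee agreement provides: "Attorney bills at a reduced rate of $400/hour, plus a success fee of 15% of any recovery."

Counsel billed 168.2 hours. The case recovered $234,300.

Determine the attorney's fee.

Hourly: 168.2 × $400 = $67,280.00
Success fee: 15% of $234,300 = $35,145.00
Total: $67,280.00 + $35,145.00 = $102,425.00

$102,425.00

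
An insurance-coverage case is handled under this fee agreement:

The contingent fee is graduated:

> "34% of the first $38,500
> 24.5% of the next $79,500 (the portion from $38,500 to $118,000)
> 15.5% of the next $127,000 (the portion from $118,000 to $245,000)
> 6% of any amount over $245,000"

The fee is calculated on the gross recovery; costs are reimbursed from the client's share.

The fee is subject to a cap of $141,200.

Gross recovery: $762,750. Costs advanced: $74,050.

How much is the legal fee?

Fee base is the gross recovery, $762,750; costs are reimbursed separately.
First $38,500 at 34% = $13,090.00
Next $79,500 at 24.5% = $19,477.50
Next $127,000 at 15.5% = $19,685.00
Remaining $517,750 at 6% = $31,065.00
Fee: $13,090.00 + $19,477.50 + $19,685.00 + $31,065.00 = $83,317.50
$83,317.50 is under the $141,200 cap.

$83,317.50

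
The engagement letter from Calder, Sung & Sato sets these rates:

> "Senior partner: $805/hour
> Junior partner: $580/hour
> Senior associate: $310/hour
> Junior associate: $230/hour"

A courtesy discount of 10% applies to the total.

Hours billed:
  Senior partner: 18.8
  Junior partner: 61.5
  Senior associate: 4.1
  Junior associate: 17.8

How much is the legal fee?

Senior partner: 18.8 × $805 = $15,134.00
Junior partner: 61.5 × $580 = $35,670.00
Senior associate: 4.1 × $310 = $1,271.00
Junior associate: 17.8 × $230 = $4,094.00
Subtotal: $56,169.00
Less 10% discount: −$5,616.90
Total: $56,169.00 − $5,616.90 = $50,552.10

$50,552.10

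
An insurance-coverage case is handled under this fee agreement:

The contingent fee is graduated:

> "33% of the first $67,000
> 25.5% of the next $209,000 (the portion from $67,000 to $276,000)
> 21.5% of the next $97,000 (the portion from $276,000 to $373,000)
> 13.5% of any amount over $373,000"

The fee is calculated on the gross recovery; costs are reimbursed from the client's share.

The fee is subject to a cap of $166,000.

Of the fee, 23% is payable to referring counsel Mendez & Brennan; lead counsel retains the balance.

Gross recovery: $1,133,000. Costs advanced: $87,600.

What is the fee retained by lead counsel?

$127,820.00

Fee base is the gross recovery, $1,133,000; costs are reimbursed separately.
First $67,000 at 33% = $22,110.00
Next $209,000 at 25.5% = $53,295.00
Next $97,000 at 21.5% = $20,855.00
Remaining $760,000 at 13.5% = $102,600.00
Fee: $22,110.00 + $53,295.00 + $20,855.00 + $102,600.00 = $198,860.00
$198,860.00 exceeds the $166,000 cap, so the fee is capped at $166,000.00.
Referral share: 23% of $166,000.00 = $38,180.00; lead counsel retains $166,000.00 − $38,180.00 = $127,820.00.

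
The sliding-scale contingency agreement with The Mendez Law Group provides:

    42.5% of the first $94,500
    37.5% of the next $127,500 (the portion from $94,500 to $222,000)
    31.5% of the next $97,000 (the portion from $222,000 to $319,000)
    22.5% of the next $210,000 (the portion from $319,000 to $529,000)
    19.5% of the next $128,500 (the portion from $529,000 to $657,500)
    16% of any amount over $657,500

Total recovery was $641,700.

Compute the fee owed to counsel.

$187,756.50

First $94,500 at 42.5% = $40,162.50
Next $127,500 at 37.5% = $47,812.50
Next $97,000 at 31.5% = $30,555.00
Next $210,000 at 22.5% = $47,250.00
Remaining $112,700 at 19.5% = $21,976.50
Fee: $40,162.50 + $47,812.50 + $30,555.00 + $47,250.00 + $21,976.50 = $187,756.50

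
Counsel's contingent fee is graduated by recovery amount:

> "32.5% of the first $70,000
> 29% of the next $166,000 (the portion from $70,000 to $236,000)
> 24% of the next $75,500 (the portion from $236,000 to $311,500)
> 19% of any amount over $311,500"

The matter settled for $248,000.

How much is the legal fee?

$73,770.00

First $70,000 at 32.5% = $22,750.00
Next $166,000 at 29% = $48,140.00
Remaining $12,000 at 24% = $2,880.00
Fee: $22,750.00 + $48,140.00 + $2,880.00 = $73,770.00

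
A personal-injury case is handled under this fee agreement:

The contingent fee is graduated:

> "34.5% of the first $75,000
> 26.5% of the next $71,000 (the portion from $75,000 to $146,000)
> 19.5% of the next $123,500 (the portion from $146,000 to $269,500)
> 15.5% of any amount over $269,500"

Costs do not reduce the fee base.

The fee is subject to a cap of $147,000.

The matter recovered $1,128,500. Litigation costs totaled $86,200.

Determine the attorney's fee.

Fee base is the gross recovery, $1,128,500; costs are reimbursed separately.
First $75,000 at 34.5% = $25,875.00
Next $71,000 at 26.5% = $18,815.00
Next $123,500 at 19.5% = $24,082.50
Remaining $859,000 at 15.5% = $133,145.00
Fee: $25,875.00 + $18,815.00 + $24,082.50 + $133,145.00 = $201,917.50
$201,917.50 exceeds the $147,000 cap, so the fee is capped at $147,000.00.

$147,000.00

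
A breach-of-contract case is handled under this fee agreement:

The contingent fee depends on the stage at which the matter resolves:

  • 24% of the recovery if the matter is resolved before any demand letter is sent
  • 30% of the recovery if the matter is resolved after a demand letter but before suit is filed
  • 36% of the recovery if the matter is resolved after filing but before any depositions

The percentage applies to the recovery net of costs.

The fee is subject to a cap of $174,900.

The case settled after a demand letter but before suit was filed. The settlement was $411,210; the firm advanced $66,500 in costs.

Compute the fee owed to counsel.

$103,413.00

Fee base (net of costs): $411,210 − $66,500 = $344,710
The matter settled after a demand letter but before suit was filed, so the 30% rate applies.
$344,710 × 30% = $103,413.00
$103,413.00 is under the $174,900 cap.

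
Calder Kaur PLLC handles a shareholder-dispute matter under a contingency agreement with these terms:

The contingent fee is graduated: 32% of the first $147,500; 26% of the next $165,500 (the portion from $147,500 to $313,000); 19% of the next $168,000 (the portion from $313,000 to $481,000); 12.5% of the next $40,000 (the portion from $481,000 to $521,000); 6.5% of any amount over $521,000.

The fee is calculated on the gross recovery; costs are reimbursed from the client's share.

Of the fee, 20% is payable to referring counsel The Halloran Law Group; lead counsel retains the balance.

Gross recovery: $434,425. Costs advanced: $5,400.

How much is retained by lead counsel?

Fee base is the gross recovery, $434,425; costs are reimbursed separately.
First $147,500 at 32% = $47,200.00
Next $165,500 at 26% = $43,030.00
Remaining $121,425 at 19% = $23,070.75
Fee: $47,200.00 + $43,030.00 + $23,070.75 = $113,300.75
Referral share: 20% of $113,300.75 = $22,660.15; lead counsel retains $113,300.75 − $22,660.15 = $90,640.60.

$90,640.60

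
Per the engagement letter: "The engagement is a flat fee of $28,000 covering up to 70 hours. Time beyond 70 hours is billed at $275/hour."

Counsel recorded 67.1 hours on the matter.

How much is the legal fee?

$28,000.00

67.1 hours is within the 70-hour scope; only the flat fee applies.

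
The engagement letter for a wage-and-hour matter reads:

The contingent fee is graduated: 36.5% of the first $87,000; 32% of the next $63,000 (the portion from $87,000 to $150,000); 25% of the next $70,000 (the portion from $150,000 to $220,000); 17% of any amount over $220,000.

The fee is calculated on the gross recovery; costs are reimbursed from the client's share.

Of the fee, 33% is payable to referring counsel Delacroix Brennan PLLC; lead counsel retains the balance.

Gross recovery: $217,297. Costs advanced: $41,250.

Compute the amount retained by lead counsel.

$46,055.30

Fee base is the gross recovery, $217,297; costs are reimbursed separately.
First $87,000 at 36.5% = $31,755.00
Next $63,000 at 32% = $20,160.00
Remaining $67,297 at 25% = $16,824.25
Fee: $31,755.00 + $20,160.00 + $16,824.25 = $68,739.25
Referral share: 33% of $68,739.25 = $22,683.95; lead counsel retains $68,739.25 − $22,683.95 = $46,055.30.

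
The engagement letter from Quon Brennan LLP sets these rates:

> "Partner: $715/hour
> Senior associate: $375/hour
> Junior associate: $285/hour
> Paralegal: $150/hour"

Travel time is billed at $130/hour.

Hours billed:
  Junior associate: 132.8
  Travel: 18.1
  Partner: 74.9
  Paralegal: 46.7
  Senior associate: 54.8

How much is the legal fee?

$121,309.50

Partner: 74.9 × $715 = $53,553.50
Senior associate: 54.8 × $375 = $20,550.00
Junior associate: 132.8 × $285 = $37,848.00
Paralegal: 46.7 × $150 = $7,005.00
Subtotal: $53,553.50 + $20,550.00 + $37,848.00 + $7,005.00 = $118,956.50
Travel: 18.1 × $130 = $2,353.00
Total: $118,956.50 + $2,353.00 = $121,309.50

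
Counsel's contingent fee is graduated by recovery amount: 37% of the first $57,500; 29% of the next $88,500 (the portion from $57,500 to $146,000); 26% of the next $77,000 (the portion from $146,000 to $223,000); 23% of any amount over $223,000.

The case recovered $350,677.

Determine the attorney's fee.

$96,325.71

First $57,500 at 37% = $21,275.00
Next $88,500 at 29% = $25,665.00
Next $77,000 at 26% = $20,020.00
Remaining $127,677 at 23% = $29,365.71
Fee: $21,275.00 + $25,665.00 + $20,020.00 + $29,365.71 = $96,325.71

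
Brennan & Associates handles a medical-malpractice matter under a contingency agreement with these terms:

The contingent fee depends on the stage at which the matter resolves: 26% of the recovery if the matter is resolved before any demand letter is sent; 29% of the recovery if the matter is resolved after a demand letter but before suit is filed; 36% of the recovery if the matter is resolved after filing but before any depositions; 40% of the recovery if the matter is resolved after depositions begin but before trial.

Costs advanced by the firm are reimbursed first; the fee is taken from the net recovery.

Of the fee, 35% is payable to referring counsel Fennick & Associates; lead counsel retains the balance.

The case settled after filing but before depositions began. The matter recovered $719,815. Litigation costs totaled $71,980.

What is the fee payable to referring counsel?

$81,627.21

Fee base (net of costs): $719,815 − $71,980 = $647,835
The matter settled after filing but before depositions began, so the 36% rate applies.
$647,835 × 36% = $233,220.60
Referral share: 35% of $233,220.60 = $81,627.21; lead counsel retains $233,220.60 − $81,627.21 = $151,593.39.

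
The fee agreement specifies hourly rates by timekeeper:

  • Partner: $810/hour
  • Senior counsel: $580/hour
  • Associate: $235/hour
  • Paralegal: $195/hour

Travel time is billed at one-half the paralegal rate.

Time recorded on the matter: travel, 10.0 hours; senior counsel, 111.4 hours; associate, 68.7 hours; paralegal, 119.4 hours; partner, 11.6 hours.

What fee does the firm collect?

$114,410.50

Partner: 11.6 × $810 = $9,396.00
Senior counsel: 111.4 × $580 = $64,612.00
Associate: 68.7 × $235 = $16,144.50
Paralegal: 119.4 × $195 = $23,283.00
Subtotal: $9,396.00 + $64,612.00 + $16,144.50 + $23,283.00 = $113,435.50
Travel: 10.0 × ($195 ÷ 2) = 10.0 × $97.50 = $975.00
Total: $113,435.50 + $975.00 = $114,410.50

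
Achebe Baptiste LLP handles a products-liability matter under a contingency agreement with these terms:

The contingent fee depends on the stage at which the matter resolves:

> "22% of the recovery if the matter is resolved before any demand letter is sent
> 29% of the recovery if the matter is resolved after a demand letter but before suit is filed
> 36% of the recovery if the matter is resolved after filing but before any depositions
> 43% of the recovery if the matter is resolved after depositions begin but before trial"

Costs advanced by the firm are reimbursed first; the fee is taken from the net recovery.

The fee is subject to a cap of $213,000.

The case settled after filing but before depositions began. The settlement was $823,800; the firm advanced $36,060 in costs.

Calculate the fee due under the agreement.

Fee base (net of costs): $823,800 − $36,060 = $787,740
The matter settled after filing but before depositions began, so the 36% rate applies.
$787,740 × 36% = $283,586.40
$283,586.40 exceeds the $213,000 cap, so the fee is capped at $213,000.00.

$213,000.00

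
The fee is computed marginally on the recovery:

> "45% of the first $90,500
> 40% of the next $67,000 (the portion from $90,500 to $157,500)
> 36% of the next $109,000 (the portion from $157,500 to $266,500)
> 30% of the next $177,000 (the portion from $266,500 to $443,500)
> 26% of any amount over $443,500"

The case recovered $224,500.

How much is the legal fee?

First $90,500 at 45% = $40,725.00
Next $67,000 at 40% = $26,800.00
Remaining $67,000 at 36% = $24,120.00
Fee: $40,725.00 + $26,800.00 + $24,120.00 = $91,645.00

$91,645.00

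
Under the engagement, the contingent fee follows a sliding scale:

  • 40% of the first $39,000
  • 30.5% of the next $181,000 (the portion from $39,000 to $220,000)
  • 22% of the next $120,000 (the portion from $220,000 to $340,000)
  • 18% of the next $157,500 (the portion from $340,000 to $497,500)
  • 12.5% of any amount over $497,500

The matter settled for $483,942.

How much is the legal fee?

$123,114.56

First $39,000 at 40% = $15,600.00
Next $181,000 at 30.5% = $55,205.00
Next $120,000 at 22% = $26,400.00
Remaining $143,942 at 18% = $25,909.56
Fee: $15,600.00 + $55,205.00 + $26,400.00 + $25,909.56 = $123,114.56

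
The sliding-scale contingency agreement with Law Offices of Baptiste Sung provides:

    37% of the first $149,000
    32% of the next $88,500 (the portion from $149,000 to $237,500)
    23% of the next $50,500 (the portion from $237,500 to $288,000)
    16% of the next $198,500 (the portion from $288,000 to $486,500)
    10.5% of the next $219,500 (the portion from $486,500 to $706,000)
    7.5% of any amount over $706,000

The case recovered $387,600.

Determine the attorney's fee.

$111,001.00

First $149,000 at 37% = $55,130.00
Next $88,500 at 32% = $28,320.00
Next $50,500 at 23% = $11,615.00
Remaining $99,600 at 16% = $15,936.00
Fee: $55,130.00 + $28,320.00 + $11,615.00 + $15,936.00 = $111,001.00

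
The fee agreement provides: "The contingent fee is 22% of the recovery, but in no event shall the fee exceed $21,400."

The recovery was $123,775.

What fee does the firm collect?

22% of $123,775 = $27,230.50
That exceeds the $21,400 cap, so the fee is capped at $21,400.

$21,400.00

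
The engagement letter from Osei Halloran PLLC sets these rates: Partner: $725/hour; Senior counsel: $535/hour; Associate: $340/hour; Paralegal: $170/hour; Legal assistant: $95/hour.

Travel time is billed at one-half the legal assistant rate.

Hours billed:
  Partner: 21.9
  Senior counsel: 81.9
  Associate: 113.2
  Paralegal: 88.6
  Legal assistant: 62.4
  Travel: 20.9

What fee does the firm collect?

Partner: 21.9 × $725 = $15,877.50
Senior counsel: 81.9 × $535 = $43,816.50
Associate: 113.2 × $340 = $38,488.00
Paralegal: 88.6 × $170 = $15,062.00
Legal assistant: 62.4 × $95 = $5,928.00
Subtotal: $15,877.50 + $43,816.50 + $38,488.00 + $15,062.00 + $5,928.00 = $119,172.00
Travel: 20.9 × ($95 ÷ 2) = 20.9 × $47.50 = $992.75
Total: $119,172.00 + $992.75 = $120,164.75

$120,164.75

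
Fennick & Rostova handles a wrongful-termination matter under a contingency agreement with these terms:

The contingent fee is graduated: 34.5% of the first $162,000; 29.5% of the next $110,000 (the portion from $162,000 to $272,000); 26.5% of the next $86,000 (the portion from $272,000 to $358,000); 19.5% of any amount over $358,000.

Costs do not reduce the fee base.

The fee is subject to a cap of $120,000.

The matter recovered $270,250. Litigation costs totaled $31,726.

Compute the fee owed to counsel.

Fee base is the gross recovery, $270,250; costs are reimbursed separately.
First $162,000 at 34.5% = $55,890.00
Remaining $108,250 at 29.5% = $31,933.75
Fee: $55,890.00 + $31,933.75 = $87,823.75
$87,823.75 is under the $120,000 cap.

$87,823.75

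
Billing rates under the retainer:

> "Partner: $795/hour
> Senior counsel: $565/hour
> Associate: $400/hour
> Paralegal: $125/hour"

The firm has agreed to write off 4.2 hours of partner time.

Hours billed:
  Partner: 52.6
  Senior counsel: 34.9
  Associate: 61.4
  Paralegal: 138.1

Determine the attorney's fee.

Partner: 52.6 × $795 = $41,817.00
Senior counsel: 34.9 × $565 = $19,718.50
Associate: 61.4 × $400 = $24,560.00
Paralegal: 138.1 × $125 = $17,262.50
Subtotal: $103,358.00
Write-off: 4.2 × $795 = $3,339.00
Total: $103,358.00 − $3,339.00 = $100,019.00

$100,019.00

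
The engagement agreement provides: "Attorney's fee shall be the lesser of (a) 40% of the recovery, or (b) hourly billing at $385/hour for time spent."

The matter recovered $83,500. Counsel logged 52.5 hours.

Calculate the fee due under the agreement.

$20,212.50

(a) 40% of $83,500 = $33,400.00
(b) 52.5 × $385 = $20,212.50
The lesser is (b): $20,212.50.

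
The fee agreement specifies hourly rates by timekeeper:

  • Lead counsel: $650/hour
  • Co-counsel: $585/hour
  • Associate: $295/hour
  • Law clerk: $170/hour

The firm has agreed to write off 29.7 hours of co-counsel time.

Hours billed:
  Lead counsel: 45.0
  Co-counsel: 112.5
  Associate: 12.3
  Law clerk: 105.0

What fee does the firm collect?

$99,166.50

Lead counsel: 45.0 × $650 = $29,250.00
Co-counsel: 112.5 × $585 = $65,812.50
Associate: 12.3 × $295 = $3,628.50
Law clerk: 105.0 × $170 = $17,850.00
Subtotal: $116,541.00
Write-off: 29.7 × $585 = $17,374.50
Total: $116,541.00 − $17,374.50 = $99,166.50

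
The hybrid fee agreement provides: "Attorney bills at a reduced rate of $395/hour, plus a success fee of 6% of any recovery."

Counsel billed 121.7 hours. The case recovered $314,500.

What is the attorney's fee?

Hourly: 121.7 × $395 = $48,071.50
Success fee: 6% of $314,500 = $18,870.00
Total: $48,071.50 + $18,870.00 = $66,941.50

$66,941.50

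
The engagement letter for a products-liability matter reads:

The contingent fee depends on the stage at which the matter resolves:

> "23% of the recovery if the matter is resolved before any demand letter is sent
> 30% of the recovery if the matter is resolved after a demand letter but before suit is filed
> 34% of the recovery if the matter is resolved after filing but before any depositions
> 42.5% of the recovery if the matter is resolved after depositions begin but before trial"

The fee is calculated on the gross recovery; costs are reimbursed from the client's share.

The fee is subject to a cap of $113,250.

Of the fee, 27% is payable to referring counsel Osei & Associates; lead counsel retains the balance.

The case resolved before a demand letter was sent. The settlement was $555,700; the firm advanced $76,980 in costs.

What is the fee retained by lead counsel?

$82,672.50

Fee base is the gross recovery, $555,700; costs are reimbursed separately.
The matter resolved before a demand letter was sent, so the 23% rate applies.
$555,700 × 23% = $127,811.00
$127,811.00 exceeds the $113,250 cap, so the fee is capped at $113,250.00.
Referral share: 27% of $113,250.00 = $30,577.50; lead counsel retains $113,250.00 − $30,577.50 = $82,672.50.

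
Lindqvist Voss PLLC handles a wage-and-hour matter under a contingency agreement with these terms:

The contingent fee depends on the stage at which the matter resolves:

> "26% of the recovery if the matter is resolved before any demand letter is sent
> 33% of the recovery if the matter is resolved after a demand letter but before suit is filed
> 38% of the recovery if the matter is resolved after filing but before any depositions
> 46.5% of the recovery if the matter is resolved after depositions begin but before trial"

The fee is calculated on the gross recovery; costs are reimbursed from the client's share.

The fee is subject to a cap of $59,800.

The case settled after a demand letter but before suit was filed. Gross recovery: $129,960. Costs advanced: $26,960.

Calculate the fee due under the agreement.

Fee base is the gross recovery, $129,960; costs are reimbursed separately.
The matter settled after a demand letter but before suit was filed, so the 33% rate applies.
$129,960 × 33% = $42,886.80
$42,886.80 is under the $59,800 cap.

$42,886.80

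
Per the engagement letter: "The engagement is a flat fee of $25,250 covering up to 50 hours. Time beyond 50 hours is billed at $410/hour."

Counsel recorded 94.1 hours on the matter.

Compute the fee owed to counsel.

$43,331.00

Flat fee: $25,250.00
Excess hours: 94.1 − 50 = 44.1
Overrun: 44.1 × $410 = $18,081.00
Total: $25,250.00 + $18,081.00 = $43,331.00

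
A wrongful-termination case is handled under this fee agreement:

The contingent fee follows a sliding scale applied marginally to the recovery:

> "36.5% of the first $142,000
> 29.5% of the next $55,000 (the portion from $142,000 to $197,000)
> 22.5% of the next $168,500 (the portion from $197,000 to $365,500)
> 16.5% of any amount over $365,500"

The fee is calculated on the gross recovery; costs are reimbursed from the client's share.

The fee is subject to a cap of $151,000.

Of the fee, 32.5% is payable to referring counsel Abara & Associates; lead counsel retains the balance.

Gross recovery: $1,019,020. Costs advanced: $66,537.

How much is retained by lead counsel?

$101,925.00

Fee base is the gross recovery, $1,019,020; costs are reimbursed separately.
First $142,000 at 36.5% = $51,830.00
Next $55,000 at 29.5% = $16,225.00
Next $168,500 at 22.5% = $37,912.50
Remaining $653,520 at 16.5% = $107,830.80
Fee: $51,830.00 + $16,225.00 + $37,912.50 + $107,830.80 = $213,798.30
$213,798.30 exceeds the $151,000 cap, so the fee is capped at $151,000.00.
Referral share: 32.5% of $151,000.00 = $49,075.00; lead counsel retains $151,000.00 − $49,075.00 = $101,925.00.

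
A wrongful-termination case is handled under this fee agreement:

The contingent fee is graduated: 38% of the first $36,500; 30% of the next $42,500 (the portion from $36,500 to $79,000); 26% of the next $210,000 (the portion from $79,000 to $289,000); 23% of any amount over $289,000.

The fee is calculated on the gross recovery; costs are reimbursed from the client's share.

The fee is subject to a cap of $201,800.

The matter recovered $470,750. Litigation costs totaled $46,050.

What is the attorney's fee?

Fee base is the gross recovery, $470,750; costs are reimbursed separately.
First $36,500 at 38% = $13,870.00
Next $42,500 at 30% = $12,750.00
Next $210,000 at 26% = $54,600.00
Remaining $181,750 at 23% = $41,802.50
Fee: $13,870.00 + $12,750.00 + $54,600.00 + $41,802.50 = $123,022.50
$123,022.50 is under the $201,800 cap.

$123,022.50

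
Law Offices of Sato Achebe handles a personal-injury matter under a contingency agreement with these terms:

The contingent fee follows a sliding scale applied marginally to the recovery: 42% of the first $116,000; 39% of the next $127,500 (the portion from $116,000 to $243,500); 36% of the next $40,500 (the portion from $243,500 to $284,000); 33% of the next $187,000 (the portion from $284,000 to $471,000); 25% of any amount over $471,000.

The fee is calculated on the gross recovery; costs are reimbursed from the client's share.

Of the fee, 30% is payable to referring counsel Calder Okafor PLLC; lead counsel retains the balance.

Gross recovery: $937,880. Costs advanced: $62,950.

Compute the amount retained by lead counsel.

Fee base is the gross recovery, $937,880; costs are reimbursed separately.
First $116,000 at 42% = $48,720.00
Next $127,500 at 39% = $49,725.00
Next $40,500 at 36% = $14,580.00
Next $187,000 at 33% = $61,710.00
Remaining $466,880 at 25% = $116,720.00
Fee: $48,720.00 + $49,725.00 + $14,580.00 + $61,710.00 + $116,720.00 = $291,455.00
Referral share: 30% of $291,455.00 = $87,436.50; lead counsel retains $291,455.00 − $87,436.50 = $204,018.50.

$204,018.50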